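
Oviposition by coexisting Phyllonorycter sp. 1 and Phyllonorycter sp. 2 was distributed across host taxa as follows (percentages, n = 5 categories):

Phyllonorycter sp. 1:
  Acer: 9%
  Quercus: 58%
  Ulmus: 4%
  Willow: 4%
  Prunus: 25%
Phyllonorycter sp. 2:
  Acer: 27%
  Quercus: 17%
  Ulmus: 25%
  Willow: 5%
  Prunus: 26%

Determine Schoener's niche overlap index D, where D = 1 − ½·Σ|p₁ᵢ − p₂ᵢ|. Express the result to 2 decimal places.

0.59

Convert percentages to proportions (divide by 100).
Σ|p₁ᵢ − p₂ᵢ| = 0.18 + 0.41 + 0.21 + 0.01 + 0.01 = 0.82
D = 1 − ½ × 0.82 = 1 − 0.410 = 0.5900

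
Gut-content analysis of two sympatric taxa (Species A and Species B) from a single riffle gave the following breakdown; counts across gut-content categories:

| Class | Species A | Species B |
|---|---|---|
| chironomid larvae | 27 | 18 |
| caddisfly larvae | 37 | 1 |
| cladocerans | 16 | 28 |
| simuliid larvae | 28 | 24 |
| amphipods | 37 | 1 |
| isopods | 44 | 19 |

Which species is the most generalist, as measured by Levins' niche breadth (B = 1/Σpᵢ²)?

Species A

Proportions for Species A (n=189): 27/189=0.1429, 37/189=0.1958, 16/189=0.0847, 28/189=0.1481, 37/189=0.1958, 44/189=0.2328
Proportions for Species B (n=91): 18/91=0.1978, 1/91=0.0110, 28/91=0.3077, 24/91=0.2637, 1/91=0.0110, 19/91=0.2088
Σp_Aᵢ² = 0.1429² + 0.1958² + 0.0847² + 0.1481² + 0.1958² + 0.2328² = 0.020420 + 0.038338 + 0.007174 + 0.021934 + 0.038338 + 0.054196 = 0.180400
B_A = 1 / 0.180400 = 5.5432
Σp_Bᵢ² = 0.1978² + 0.0110² + 0.3077² + 0.2637² + 0.0110² + 0.2088² = 0.039125 + 0.000121 + 0.094679 + 0.069538 + 0.000121 + 0.043597 = 0.247181
B_B = 1 / 0.247181 = 4.0456
Highest B → broadest niche (most generalist): Species A (B = 5.54).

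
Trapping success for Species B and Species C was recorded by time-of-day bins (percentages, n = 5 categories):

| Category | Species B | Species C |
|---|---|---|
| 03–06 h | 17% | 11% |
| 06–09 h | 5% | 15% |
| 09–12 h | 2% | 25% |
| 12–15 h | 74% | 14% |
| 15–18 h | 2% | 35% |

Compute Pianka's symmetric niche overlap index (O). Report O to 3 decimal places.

Convert percentages to proportions (divide by 100).
Σ p₁ᵢp₂ᵢ = 0.0187 + 0.0075 + 0.0050 + 0.1036 + 0.0070 = 0.1418
Σp_1ᵢ² = 0.17² + 0.05² + 0.02² + 0.74² + 0.02² = 0.0289 + 0.0025 + 0.0004 + 0.5476 + 0.0004 = 0.5798
Σp_2ᵢ² = 0.11² + 0.15² + 0.25² + 0.14² + 0.35² = 0.0121 + 0.0225 + 0.0625 + 0.0196 + 0.1225 = 0.2392
O = 0.1418 / √(0.5798 × 0.2392) = 0.1418 / 0.372409 = 0.38076

0.381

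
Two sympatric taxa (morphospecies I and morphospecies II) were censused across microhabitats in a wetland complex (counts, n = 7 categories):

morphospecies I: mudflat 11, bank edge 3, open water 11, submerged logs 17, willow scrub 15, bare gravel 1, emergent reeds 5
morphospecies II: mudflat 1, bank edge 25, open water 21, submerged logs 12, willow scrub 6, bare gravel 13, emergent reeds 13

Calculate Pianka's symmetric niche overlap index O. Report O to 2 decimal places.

Proportions for morphospecies I (n=63): 11/63=0.1746, 3/63=0.0476, 11/63=0.1746, 17/63=0.2698, 15/63=0.2381, 1/63=0.0159, 5/63=0.0794
Proportions for morphospecies II (n=91): 1/91=0.0110, 25/91=0.2747, 21/91=0.2308, 12/91=0.1319, 6/91=0.0659, 13/91=0.1429, 13/91=0.1429
Σ p₁ᵢp₂ᵢ = 0.001921 + 0.013076 + 0.040298 + 0.035587 + 0.015691 + 0.002272 + 0.011346 = 0.120191
Σp_1ᵢ² = 0.1746² + 0.0476² + 0.1746² + 0.2698² + 0.2381² + 0.0159² + 0.0794² = 0.030485 + 0.002266 + 0.030485 + 0.072792 + 0.056692 + 0.000253 + 0.006304 = 0.199277
Σp_2ᵢ² = 0.0110² + 0.2747² + 0.2308² + 0.1319² + 0.0659² + 0.1429² + 0.1429² = 0.000121 + 0.075460 + 0.053269 + 0.017398 + 0.004343 + 0.020420 + 0.020420 = 0.191431
O = 0.120191 / √(0.199277 × 0.191431) = 0.120191 / 0.1953146 = 0.6154

0.62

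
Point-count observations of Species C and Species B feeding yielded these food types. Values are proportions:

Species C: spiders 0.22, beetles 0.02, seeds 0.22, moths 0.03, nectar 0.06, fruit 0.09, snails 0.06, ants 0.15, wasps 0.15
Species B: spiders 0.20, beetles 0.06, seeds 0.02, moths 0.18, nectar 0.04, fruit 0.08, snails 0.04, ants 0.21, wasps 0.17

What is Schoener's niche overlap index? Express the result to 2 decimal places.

Σ|p₁ᵢ − p₂ᵢ| = 0.02 + 0.04 + 0.20 + 0.15 + 0.02 + 0.01 + 0.02 + 0.06 + 0.02 = 0.54
D = 1 − ½ × 0.54 = 1 − 0.270 = 0.7300

0.73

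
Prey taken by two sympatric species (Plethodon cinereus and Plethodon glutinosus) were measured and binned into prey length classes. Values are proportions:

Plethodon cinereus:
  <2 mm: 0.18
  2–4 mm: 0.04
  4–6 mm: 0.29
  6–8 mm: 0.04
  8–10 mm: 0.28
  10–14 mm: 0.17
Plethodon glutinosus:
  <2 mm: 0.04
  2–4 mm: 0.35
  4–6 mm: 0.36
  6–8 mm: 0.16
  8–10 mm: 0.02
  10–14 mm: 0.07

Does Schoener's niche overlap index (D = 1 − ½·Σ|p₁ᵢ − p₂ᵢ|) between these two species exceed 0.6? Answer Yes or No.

Σ|p₁ᵢ − p₂ᵢ| = 0.14 + 0.31 + 0.07 + 0.12 + 0.26 + 0.10 = 1.00
D = 1 − ½ × 1.00 = 1 − 0.500 = 0.5000
D = 0.5000 < 0.6 → No.

No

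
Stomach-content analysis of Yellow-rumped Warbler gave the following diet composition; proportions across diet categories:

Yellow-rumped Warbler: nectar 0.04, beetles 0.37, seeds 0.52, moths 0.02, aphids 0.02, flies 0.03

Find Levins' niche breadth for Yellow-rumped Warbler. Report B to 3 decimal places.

Σpᵢ² = 0.04² + 0.37² + 0.52² + 0.02² + 0.02² + 0.03² = 0.0016 + 0.1369 + 0.2704 + 0.0004 + 0.0004 + 0.0009 = 0.4106
B = 1 / 0.4106 = 2.43546

2.435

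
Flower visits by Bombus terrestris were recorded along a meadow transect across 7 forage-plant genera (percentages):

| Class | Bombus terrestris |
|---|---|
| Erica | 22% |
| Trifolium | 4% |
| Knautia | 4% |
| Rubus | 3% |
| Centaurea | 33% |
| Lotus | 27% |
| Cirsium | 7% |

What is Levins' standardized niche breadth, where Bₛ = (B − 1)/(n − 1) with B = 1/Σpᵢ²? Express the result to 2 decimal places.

0.53

Convert percentages to proportions (divide by 100).
Σpᵢ² = 0.22² + 0.04² + 0.04² + 0.03² + 0.33² + 0.27² + 0.07² = 0.0484 + 0.0016 + 0.0016 + 0.0009 + 0.1089 + 0.0729 + 0.0049 = 0.2392
B = 1 / 0.2392 = 4.1806
Bₛ = (B − 1)/(n − 1) = (4.1806 − 1)/(7 − 1) = 3.1806/6 = 0.5301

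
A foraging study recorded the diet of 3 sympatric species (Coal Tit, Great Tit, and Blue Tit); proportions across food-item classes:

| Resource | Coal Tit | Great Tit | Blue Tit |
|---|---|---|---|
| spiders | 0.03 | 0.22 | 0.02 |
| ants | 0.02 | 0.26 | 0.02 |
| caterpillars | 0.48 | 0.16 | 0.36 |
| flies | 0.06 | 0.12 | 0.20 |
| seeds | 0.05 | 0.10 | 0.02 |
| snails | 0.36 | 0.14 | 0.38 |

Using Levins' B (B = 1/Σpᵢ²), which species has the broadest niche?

Σp_Coalᵢ² = 0.03² + 0.02² + 0.48² + 0.06² + 0.05² + 0.36² = 0.0009 + 0.0004 + 0.2304 + 0.0036 + 0.0025 + 0.1296 = 0.3674
B_Coal = 1 / 0.3674 = 2.7218
Σp_Greaᵢ² = 0.22² + 0.26² + 0.16² + 0.12² + 0.10² + 0.14² = 0.0484 + 0.0676 + 0.0256 + 0.0144 + 0.0100 + 0.0196 = 0.1856
B_Grea = 1 / 0.1856 = 5.3879
Σp_Blueᵢ² = 0.02² + 0.02² + 0.36² + 0.20² + 0.02² + 0.38² = 0.0004 + 0.0004 + 0.1296 + 0.0400 + 0.0004 + 0.1444 = 0.3152
B_Blue = 1 / 0.3152 = 3.1726
Highest B → broadest niche (most generalist): Great Tit (B = 5.39).

Great Tit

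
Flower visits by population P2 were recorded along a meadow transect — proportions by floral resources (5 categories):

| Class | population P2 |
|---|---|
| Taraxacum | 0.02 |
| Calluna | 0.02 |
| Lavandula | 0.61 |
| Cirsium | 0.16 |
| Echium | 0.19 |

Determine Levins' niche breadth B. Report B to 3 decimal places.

Σpᵢ² = 0.02² + 0.02² + 0.61² + 0.16² + 0.19² = 0.0004 + 0.0004 + 0.3721 + 0.0256 + 0.0361 = 0.4346
B = 1 / 0.4346 = 2.30097

2.301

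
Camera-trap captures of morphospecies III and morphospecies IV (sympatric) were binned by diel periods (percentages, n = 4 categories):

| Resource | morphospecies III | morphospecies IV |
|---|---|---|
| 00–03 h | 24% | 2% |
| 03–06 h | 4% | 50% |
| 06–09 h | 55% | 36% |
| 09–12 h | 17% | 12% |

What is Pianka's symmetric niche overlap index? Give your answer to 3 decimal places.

0.620

Convert percentages to proportions (divide by 100).
Σ p₁ᵢp₂ᵢ = 0.0048 + 0.0200 + 0.1980 + 0.0204 = 0.2432
Σp_1ᵢ² = 0.24² + 0.04² + 0.55² + 0.17² = 0.0576 + 0.0016 + 0.3025 + 0.0289 = 0.3906
Σp_2ᵢ² = 0.02² + 0.50² + 0.36² + 0.12² = 0.0004 + 0.2500 + 0.1296 + 0.0144 = 0.3944
O = 0.2432 / √(0.3906 × 0.3944) = 0.2432 / 0.392495 = 0.61963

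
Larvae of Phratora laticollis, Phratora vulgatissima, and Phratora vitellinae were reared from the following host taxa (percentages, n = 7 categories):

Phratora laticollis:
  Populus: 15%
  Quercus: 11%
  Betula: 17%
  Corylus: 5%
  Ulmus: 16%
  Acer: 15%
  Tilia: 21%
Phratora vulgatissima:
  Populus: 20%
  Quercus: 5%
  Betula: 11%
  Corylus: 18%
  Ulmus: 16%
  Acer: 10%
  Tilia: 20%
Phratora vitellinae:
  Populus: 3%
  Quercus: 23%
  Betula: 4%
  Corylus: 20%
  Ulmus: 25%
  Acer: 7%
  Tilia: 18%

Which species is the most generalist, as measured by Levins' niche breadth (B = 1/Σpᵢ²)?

Convert percentages to proportions (divide by 100).
Σp_latiᵢ² = 0.15² + 0.11² + 0.17² + 0.05² + 0.16² + 0.15² + 0.21² = 0.0225 + 0.0121 + 0.0289 + 0.0025 + 0.0256 + 0.0225 + 0.0441 = 0.1582
B_lati = 1 / 0.1582 = 6.3211
Σp_vulgᵢ² = 0.20² + 0.05² + 0.11² + 0.18² + 0.16² + 0.10² + 0.20² = 0.0400 + 0.0025 + 0.0121 + 0.0324 + 0.0256 + 0.0100 + 0.0400 = 0.1626
B_vulg = 1 / 0.1626 = 6.1501
Σp_viteᵢ² = 0.03² + 0.23² + 0.04² + 0.20² + 0.25² + 0.07² + 0.18² = 0.0009 + 0.0529 + 0.0016 + 0.0400 + 0.0625 + 0.0049 + 0.0324 = 0.1952
B_vite = 1 / 0.1952 = 5.1230
Highest B → broadest niche (most generalist): Phratora laticollis (B = 6.32).

Phratora laticollis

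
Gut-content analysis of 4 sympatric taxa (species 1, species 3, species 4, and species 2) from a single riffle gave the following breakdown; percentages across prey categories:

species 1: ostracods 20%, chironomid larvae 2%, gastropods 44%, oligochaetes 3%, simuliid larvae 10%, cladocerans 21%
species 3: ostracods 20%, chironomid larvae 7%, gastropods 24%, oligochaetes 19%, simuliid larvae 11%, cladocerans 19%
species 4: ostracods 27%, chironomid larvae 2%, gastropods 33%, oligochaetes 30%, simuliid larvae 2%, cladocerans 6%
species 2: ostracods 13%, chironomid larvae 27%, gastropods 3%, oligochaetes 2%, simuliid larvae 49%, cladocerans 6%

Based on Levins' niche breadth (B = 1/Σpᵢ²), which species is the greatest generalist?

Convert percentages to proportions (divide by 100).
Σp_1ᵢ² = 0.20² + 0.02² + 0.44² + 0.03² + 0.10² + 0.21² = 0.0400 + 0.0004 + 0.1936 + 0.0009 + 0.0100 + 0.0441 = 0.2890
B_1 = 1 / 0.2890 = 3.4602
Σp_3ᵢ² = 0.20² + 0.07² + 0.24² + 0.19² + 0.11² + 0.19² = 0.0400 + 0.0049 + 0.0576 + 0.0361 + 0.0121 + 0.0361 = 0.1868
B_3 = 1 / 0.1868 = 5.3533
Σp_4ᵢ² = 0.27² + 0.02² + 0.33² + 0.30² + 0.02² + 0.06² = 0.0729 + 0.0004 + 0.1089 + 0.0900 + 0.0004 + 0.0036 = 0.2762
B_4 = 1 / 0.2762 = 3.6206
Σp_2ᵢ² = 0.13² + 0.27² + 0.03² + 0.02² + 0.49² + 0.06² = 0.0169 + 0.0729 + 0.0009 + 0.0004 + 0.2401 + 0.0036 = 0.3348
B_2 = 1 / 0.3348 = 2.9869
Highest B → broadest niche (most generalist): species 3 (B = 5.35).

species 3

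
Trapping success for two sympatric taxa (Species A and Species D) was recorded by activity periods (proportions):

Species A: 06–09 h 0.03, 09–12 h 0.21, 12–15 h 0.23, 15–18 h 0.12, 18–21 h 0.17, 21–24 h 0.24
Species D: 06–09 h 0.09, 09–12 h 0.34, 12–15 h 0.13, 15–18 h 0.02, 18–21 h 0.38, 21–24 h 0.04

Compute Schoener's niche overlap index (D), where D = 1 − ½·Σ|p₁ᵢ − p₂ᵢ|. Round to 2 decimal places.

0.60

Σ|p₁ᵢ − p₂ᵢ| = 0.06 + 0.13 + 0.10 + 0.10 + 0.21 + 0.20 = 0.80
D = 1 − ½ × 0.80 = 1 − 0.400 = 0.6000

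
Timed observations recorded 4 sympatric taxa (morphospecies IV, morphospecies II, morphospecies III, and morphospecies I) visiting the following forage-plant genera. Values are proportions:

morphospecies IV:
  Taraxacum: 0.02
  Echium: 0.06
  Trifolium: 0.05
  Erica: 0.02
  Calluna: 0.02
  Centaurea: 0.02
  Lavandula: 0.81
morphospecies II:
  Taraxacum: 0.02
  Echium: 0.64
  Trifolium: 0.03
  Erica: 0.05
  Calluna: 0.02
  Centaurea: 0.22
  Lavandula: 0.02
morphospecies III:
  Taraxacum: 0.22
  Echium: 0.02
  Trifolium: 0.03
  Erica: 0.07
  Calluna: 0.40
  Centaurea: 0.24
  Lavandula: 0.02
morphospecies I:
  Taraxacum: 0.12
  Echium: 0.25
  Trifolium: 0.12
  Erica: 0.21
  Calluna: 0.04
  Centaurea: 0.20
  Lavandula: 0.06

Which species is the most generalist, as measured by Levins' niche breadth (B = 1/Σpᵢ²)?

Σp_IVᵢ² = 0.02² + 0.06² + 0.05² + 0.02² + 0.02² + 0.02² + 0.81² = 0.0004 + 0.0036 + 0.0025 + 0.0004 + 0.0004 + 0.0004 + 0.6561 = 0.6638
B_IV = 1 / 0.6638 = 1.5065
Σp_IIᵢ² = 0.02² + 0.64² + 0.03² + 0.05² + 0.02² + 0.22² + 0.02² = 0.0004 + 0.4096 + 0.0009 + 0.0025 + 0.0004 + 0.0484 + 0.0004 = 0.4626
B_II = 1 / 0.4626 = 2.1617
Σp_IIIᵢ² = 0.22² + 0.02² + 0.03² + 0.07² + 0.40² + 0.24² + 0.02² = 0.0484 + 0.0004 + 0.0009 + 0.0049 + 0.1600 + 0.0576 + 0.0004 = 0.2726
B_III = 1 / 0.2726 = 3.6684
Σp_Iᵢ² = 0.12² + 0.25² + 0.12² + 0.21² + 0.04² + 0.20² + 0.06² = 0.0144 + 0.0625 + 0.0144 + 0.0441 + 0.0016 + 0.0400 + 0.0036 = 0.1806
B_I = 1 / 0.1806 = 5.5371
Highest B → broadest niche (most generalist): morphospecies I (B = 5.54).

morphospecies I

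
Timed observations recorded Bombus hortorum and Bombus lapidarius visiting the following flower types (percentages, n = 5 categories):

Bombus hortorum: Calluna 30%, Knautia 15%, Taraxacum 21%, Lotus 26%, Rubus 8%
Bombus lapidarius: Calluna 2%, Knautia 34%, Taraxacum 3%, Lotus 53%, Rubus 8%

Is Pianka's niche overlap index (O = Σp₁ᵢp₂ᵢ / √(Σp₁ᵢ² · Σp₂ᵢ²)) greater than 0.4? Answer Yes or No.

Yes

Convert percentages to proportions (divide by 100).
Σ p₁ᵢp₂ᵢ = 0.0060 + 0.0510 + 0.0063 + 0.1378 + 0.0064 = 0.2075
Σp_1ᵢ² = 0.30² + 0.15² + 0.21² + 0.26² + 0.08² = 0.0900 + 0.0225 + 0.0441 + 0.0676 + 0.0064 = 0.2306
Σp_2ᵢ² = 0.02² + 0.34² + 0.03² + 0.53² + 0.08² = 0.0004 + 0.1156 + 0.0009 + 0.2809 + 0.0064 = 0.4042
O = 0.2075 / √(0.2306 × 0.4042) = 0.2075 / 0.30530 = 0.6797
O = 0.6797 > 0.4 → Yes.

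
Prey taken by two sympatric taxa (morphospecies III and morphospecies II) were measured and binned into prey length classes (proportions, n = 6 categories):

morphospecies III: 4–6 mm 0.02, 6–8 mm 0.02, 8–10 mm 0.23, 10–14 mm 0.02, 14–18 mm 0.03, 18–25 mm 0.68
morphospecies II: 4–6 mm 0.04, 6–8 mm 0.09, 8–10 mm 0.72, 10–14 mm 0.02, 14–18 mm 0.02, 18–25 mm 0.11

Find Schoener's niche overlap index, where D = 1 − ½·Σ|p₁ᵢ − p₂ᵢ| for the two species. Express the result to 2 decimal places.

0.42

Σ|p₁ᵢ − p₂ᵢ| = 0.02 + 0.07 + 0.49 + 0.00 + 0.01 + 0.57 = 1.16
D = 1 − ½ × 1.16 = 1 − 0.580 = 0.4200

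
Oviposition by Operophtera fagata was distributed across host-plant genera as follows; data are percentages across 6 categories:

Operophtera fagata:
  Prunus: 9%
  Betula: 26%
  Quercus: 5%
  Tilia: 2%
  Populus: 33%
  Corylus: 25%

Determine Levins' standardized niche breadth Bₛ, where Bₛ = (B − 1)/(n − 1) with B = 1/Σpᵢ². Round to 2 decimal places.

0.60

Convert percentages to proportions (divide by 100).
Σpᵢ² = 0.09² + 0.26² + 0.05² + 0.02² + 0.33² + 0.25² = 0.0081 + 0.0676 + 0.0025 + 0.0004 + 0.1089 + 0.0625 = 0.2500
B = 1 / 0.2500 = 4.0000
Bₛ = (B − 1)/(n − 1) = (4.0000 − 1)/(6 − 1) = 3.0000/5 = 0.6000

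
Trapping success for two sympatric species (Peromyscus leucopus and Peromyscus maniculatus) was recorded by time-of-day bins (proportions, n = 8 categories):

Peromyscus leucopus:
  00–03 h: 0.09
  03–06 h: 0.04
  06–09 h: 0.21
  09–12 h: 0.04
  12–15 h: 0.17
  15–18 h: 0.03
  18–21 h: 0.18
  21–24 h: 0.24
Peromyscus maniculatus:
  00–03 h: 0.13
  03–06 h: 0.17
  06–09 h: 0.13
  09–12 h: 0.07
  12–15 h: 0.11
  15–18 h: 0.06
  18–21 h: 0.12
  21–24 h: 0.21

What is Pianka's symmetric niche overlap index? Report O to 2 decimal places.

Σ p₁ᵢp₂ᵢ = 0.0117 + 0.0068 + 0.0273 + 0.0028 + 0.0187 + 0.0018 + 0.0216 + 0.0504 = 0.1411
Σp_1ᵢ² = 0.09² + 0.04² + 0.21² + 0.04² + 0.17² + 0.03² + 0.18² + 0.24² = 0.0081 + 0.0016 + 0.0441 + 0.0016 + 0.0289 + 0.0009 + 0.0324 + 0.0576 = 0.1752
Σp_2ᵢ² = 0.13² + 0.17² + 0.13² + 0.07² + 0.11² + 0.06² + 0.12² + 0.21² = 0.0169 + 0.0289 + 0.0169 + 0.0049 + 0.0121 + 0.0036 + 0.0144 + 0.0441 = 0.1418
O = 0.1411 / √(0.1752 × 0.1418) = 0.1411 / 0.15762 = 0.8952

0.90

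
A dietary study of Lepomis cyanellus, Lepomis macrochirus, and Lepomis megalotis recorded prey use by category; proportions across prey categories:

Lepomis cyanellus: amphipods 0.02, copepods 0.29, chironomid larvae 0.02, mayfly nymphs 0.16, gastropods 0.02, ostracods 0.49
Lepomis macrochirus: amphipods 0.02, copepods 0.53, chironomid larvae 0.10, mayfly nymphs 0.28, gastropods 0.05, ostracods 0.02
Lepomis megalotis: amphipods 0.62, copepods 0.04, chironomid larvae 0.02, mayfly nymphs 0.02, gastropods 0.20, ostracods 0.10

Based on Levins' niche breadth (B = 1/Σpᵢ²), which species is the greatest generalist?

Σp_cyanᵢ² = 0.02² + 0.29² + 0.02² + 0.16² + 0.02² + 0.49² = 0.0004 + 0.0841 + 0.0004 + 0.0256 + 0.0004 + 0.2401 = 0.3510
B_cyan = 1 / 0.3510 = 2.8490
Σp_macrᵢ² = 0.02² + 0.53² + 0.10² + 0.28² + 0.05² + 0.02² = 0.0004 + 0.2809 + 0.0100 + 0.0784 + 0.0025 + 0.0004 = 0.3726
B_macr = 1 / 0.3726 = 2.6838
Σp_megaᵢ² = 0.62² + 0.04² + 0.02² + 0.02² + 0.20² + 0.10² = 0.3844 + 0.0016 + 0.0004 + 0.0004 + 0.0400 + 0.0100 = 0.4368
B_mega = 1 / 0.4368 = 2.2894
Highest B → broadest niche (most generalist): Lepomis cyanellus (B = 2.85).

Lepomis cyanellus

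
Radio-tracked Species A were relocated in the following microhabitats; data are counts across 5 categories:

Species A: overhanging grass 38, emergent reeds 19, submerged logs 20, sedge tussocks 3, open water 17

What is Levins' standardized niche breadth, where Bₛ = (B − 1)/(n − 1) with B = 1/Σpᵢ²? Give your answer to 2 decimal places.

Proportions for Species A (n=97): 38/97=0.3918, 19/97=0.1959, 20/97=0.2062, 3/97=0.0309, 17/97=0.1753
Σpᵢ² = 0.3918² + 0.1959² + 0.2062² + 0.0309² + 0.1753² = 0.153507 + 0.038377 + 0.042518 + 0.000955 + 0.030730 = 0.266087
B = 1 / 0.266087 = 3.7582
Bₛ = (B − 1)/(n − 1) = (3.7582 − 1)/(5 − 1) = 2.7582/4 = 0.6896

0.69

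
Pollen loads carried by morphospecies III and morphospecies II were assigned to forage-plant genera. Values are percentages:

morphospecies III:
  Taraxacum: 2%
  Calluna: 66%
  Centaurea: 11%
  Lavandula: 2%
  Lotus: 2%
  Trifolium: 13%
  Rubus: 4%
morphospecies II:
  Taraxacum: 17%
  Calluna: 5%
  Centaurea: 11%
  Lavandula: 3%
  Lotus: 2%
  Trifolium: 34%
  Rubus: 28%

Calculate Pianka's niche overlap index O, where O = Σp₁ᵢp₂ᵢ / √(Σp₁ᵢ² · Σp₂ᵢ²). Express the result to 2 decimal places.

Convert percentages to proportions (divide by 100).
Σ p₁ᵢp₂ᵢ = 0.0034 + 0.0330 + 0.0121 + 0.0006 + 0.0004 + 0.0442 + 0.0112 = 0.1049
Σp_1ᵢ² = 0.02² + 0.66² + 0.11² + 0.02² + 0.02² + 0.13² + 0.04² = 0.0004 + 0.4356 + 0.0121 + 0.0004 + 0.0004 + 0.0169 + 0.0016 = 0.4674
Σp_2ᵢ² = 0.17² + 0.05² + 0.11² + 0.03² + 0.02² + 0.34² + 0.28² = 0.0289 + 0.0025 + 0.0121 + 0.0009 + 0.0004 + 0.1156 + 0.0784 = 0.2388
O = 0.1049 / √(0.4674 × 0.2388) = 0.1049 / 0.33409 = 0.3140

0.31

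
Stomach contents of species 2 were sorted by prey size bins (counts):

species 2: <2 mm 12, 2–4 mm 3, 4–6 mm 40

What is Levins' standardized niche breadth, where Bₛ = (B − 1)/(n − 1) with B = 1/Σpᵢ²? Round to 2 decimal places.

0.36

Proportions for species 2 (n=55): 12/55=0.2182, 3/55=0.0545, 40/55=0.7273
Σpᵢ² = 0.2182² + 0.0545² + 0.7273² = 0.047611 + 0.002970 + 0.528965 = 0.579546
B = 1 / 0.579546 = 1.7255
Bₛ = (B − 1)/(n − 1) = (1.7255 − 1)/(3 − 1) = 0.7255/2 = 0.3628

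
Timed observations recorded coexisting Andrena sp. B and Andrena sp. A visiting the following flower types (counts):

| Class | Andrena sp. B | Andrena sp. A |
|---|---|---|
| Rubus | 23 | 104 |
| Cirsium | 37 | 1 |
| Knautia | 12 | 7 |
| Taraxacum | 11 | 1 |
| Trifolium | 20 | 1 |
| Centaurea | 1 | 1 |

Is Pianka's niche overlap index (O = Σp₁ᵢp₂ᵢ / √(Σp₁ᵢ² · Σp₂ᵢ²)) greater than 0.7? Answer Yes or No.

No

Proportions for Andrena sp. B (n=104): 23/104=0.2212, 37/104=0.3558, 12/104=0.1154, 11/104=0.1058, 20/104=0.1923, 1/104=0.0096
Proportions for Andrena sp. A (n=115): 104/115=0.9043, 1/115=0.0087, 7/115=0.0609, 1/115=0.0087, 1/115=0.0087, 1/115=0.0087
Σ p₁ᵢp₂ᵢ = 0.200031 + 0.003095 + 0.007028 + 0.000920 + 0.001673 + 0.000084 = 0.212831
Σp_1ᵢ² = 0.2212² + 0.3558² + 0.1154² + 0.1058² + 0.1923² + 0.0096² = 0.048929 + 0.126594 + 0.013317 + 0.011194 + 0.036979 + 0.000092 = 0.237105
Σp_2ᵢ² = 0.9043² + 0.0087² + 0.0609² + 0.0087² + 0.0087² + 0.0087² = 0.817758 + 0.000076 + 0.003709 + 0.000076 + 0.000076 + 0.000076 = 0.821771
O = 0.212831 / √(0.237105 × 0.821771) = 0.212831 / 0.4414137 = 0.4822
O = 0.4822 < 0.7 → No.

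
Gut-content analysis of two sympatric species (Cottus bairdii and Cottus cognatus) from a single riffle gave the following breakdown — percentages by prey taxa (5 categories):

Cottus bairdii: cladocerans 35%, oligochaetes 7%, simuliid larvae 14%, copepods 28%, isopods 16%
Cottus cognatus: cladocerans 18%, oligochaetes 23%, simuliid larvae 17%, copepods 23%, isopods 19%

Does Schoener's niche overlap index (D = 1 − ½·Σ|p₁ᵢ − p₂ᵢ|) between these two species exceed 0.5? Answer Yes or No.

Convert percentages to proportions (divide by 100).
Σ|p₁ᵢ − p₂ᵢ| = 0.17 + 0.16 + 0.03 + 0.05 + 0.03 = 0.44
D = 1 − ½ × 0.44 = 1 − 0.220 = 0.7800
D = 0.7800 > 0.5 → Yes.

Yes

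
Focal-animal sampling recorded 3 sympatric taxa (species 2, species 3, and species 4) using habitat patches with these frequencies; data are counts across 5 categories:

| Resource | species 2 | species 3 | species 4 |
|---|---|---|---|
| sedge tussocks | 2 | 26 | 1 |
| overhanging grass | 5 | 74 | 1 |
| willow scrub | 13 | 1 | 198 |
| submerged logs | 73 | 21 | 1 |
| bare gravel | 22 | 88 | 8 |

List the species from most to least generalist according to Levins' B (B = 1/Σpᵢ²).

species 3 > species 2 > species 4

Proportions for species 2 (n=115): 2/115=0.0174, 5/115=0.0435, 13/115=0.1130, 73/115=0.6348, 22/115=0.1913
Proportions for species 3 (n=210): 26/210=0.1238, 74/210=0.3524, 1/210=0.0048, 21/210=0.1000, 88/210=0.4190
Proportions for species 4 (n=209): 1/209=0.0048, 1/209=0.0048, 198/209=0.9474, 1/209=0.0048, 8/209=0.0383
Σp_2ᵢ² = 0.0174² + 0.0435² + 0.1130² + 0.6348² + 0.1913² = 0.000303 + 0.001892 + 0.012769 + 0.402971 + 0.036596 = 0.454531
B_2 = 1 / 0.454531 = 2.2001
Σp_3ᵢ² = 0.1238² + 0.3524² + 0.0048² + 0.1000² + 0.4190² = 0.015326 + 0.124186 + 0.000023 + 0.010000 + 0.175561 = 0.325096
B_3 = 1 / 0.325096 = 3.0760
Σp_4ᵢ² = 0.0048² + 0.0048² + 0.9474² + 0.0048² + 0.0383² = 0.000023 + 0.000023 + 0.897567 + 0.000023 + 0.001467 = 0.899103
B_4 = 1 / 0.899103 = 1.1122
Ranking by B (broadest → narrowest): species 3 (3.08) > species 2 (2.20) > species 4 (1.11)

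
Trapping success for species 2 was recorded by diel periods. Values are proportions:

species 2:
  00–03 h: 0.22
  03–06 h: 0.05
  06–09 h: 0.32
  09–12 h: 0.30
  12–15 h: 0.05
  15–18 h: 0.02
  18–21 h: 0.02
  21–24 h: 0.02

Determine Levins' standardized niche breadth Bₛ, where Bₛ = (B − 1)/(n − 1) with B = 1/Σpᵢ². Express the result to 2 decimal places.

0.44

Σpᵢ² = 0.22² + 0.05² + 0.32² + 0.30² + 0.05² + 0.02² + 0.02² + 0.02² = 0.0484 + 0.0025 + 0.1024 + 0.0900 + 0.0025 + 0.0004 + 0.0004 + 0.0004 = 0.2470
B = 1 / 0.2470 = 4.0486
Bₛ = (B − 1)/(n − 1) = (4.0486 − 1)/(8 − 1) = 3.0486/7 = 0.4355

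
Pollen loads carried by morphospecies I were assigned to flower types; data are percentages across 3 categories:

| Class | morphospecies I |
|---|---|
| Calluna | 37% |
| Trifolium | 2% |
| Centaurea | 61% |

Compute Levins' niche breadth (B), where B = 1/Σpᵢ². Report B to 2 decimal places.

1.96

Convert percentages to proportions (divide by 100).
Σpᵢ² = 0.37² + 0.02² + 0.61² = 0.1369 + 0.0004 + 0.3721 = 0.5094
B = 1 / 0.5094 = 1.9631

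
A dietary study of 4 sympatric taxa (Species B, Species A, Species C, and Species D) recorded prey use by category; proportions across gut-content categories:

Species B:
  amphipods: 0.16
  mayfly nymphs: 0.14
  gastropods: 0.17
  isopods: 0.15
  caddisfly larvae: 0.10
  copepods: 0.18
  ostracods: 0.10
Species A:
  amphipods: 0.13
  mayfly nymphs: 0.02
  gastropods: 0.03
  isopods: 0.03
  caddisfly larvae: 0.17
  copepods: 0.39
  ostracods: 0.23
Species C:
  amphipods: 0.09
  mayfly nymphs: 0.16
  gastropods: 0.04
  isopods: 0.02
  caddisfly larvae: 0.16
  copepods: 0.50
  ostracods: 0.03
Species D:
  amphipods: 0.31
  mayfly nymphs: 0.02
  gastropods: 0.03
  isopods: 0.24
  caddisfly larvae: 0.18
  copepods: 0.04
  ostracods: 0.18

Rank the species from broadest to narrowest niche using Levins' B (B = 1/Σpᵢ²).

Species B > Species D > Species A > Species C

Σp_Bᵢ² = 0.16² + 0.14² + 0.17² + 0.15² + 0.10² + 0.18² + 0.10² = 0.0256 + 0.0196 + 0.0289 + 0.0225 + 0.0100 + 0.0324 + 0.0100 = 0.1490
B_B = 1 / 0.1490 = 6.7114
Σp_Aᵢ² = 0.13² + 0.02² + 0.03² + 0.03² + 0.17² + 0.39² + 0.23² = 0.0169 + 0.0004 + 0.0009 + 0.0009 + 0.0289 + 0.1521 + 0.0529 = 0.2530
B_A = 1 / 0.2530 = 3.9526
Σp_Cᵢ² = 0.09² + 0.16² + 0.04² + 0.02² + 0.16² + 0.50² + 0.03² = 0.0081 + 0.0256 + 0.0016 + 0.0004 + 0.0256 + 0.2500 + 0.0009 = 0.3122
B_C = 1 / 0.3122 = 3.2031
Σp_Dᵢ² = 0.31² + 0.02² + 0.03² + 0.24² + 0.18² + 0.04² + 0.18² = 0.0961 + 0.0004 + 0.0009 + 0.0576 + 0.0324 + 0.0016 + 0.0324 = 0.2214
B_D = 1 / 0.2214 = 4.5167
Ranking by B (broadest → narrowest): Species B (6.71) > Species D (4.52) > Species A (3.95) > Species C (3.20)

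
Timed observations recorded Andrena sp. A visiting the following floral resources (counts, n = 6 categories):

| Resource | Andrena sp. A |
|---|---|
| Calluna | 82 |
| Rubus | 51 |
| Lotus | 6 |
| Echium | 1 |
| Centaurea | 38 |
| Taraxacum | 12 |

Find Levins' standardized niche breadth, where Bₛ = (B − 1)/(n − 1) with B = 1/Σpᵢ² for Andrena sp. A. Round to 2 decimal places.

Proportions for Andrena sp. A (n=190): 82/190=0.4316, 51/190=0.2684, 6/190=0.0316, 1/190=0.0053, 38/190=0.2000, 12/190=0.0632
Σpᵢ² = 0.4316² + 0.2684² + 0.0316² + 0.0053² + 0.2000² + 0.0632² = 0.186279 + 0.072039 + 0.000999 + 0.000028 + 0.040000 + 0.003994 = 0.303339
B = 1 / 0.303339 = 3.2966
Bₛ = (B − 1)/(n − 1) = (3.2966 − 1)/(6 − 1) = 2.2966/5 = 0.4593

0.46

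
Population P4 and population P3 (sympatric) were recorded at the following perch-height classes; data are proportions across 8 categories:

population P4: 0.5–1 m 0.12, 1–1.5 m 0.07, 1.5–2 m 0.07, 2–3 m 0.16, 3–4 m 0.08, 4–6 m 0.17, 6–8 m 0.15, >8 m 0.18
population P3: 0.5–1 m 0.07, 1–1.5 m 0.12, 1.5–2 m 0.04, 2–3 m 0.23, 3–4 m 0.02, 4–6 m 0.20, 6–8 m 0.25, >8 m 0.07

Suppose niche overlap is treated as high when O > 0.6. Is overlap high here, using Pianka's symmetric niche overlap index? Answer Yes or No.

Σ p₁ᵢp₂ᵢ = 0.0084 + 0.0084 + 0.0028 + 0.0368 + 0.0016 + 0.0340 + 0.0375 + 0.0126 = 0.1421
Σp_1ᵢ² = 0.12² + 0.07² + 0.07² + 0.16² + 0.08² + 0.17² + 0.15² + 0.18² = 0.0144 + 0.0049 + 0.0049 + 0.0256 + 0.0064 + 0.0289 + 0.0225 + 0.0324 = 0.1400
Σp_2ᵢ² = 0.07² + 0.12² + 0.04² + 0.23² + 0.02² + 0.20² + 0.25² + 0.07² = 0.0049 + 0.0144 + 0.0016 + 0.0529 + 0.0004 + 0.0400 + 0.0625 + 0.0049 = 0.1816
O = 0.1421 / √(0.1400 × 0.1816) = 0.1421 / 0.15945 = 0.8912
O = 0.8912 > 0.6 → Yes.

Yes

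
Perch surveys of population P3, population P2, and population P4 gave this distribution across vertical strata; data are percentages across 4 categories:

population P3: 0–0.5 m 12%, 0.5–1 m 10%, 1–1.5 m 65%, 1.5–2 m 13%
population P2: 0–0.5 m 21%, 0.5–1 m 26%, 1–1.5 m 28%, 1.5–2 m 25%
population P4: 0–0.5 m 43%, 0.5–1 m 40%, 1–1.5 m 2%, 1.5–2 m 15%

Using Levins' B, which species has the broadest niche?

Convert percentages to proportions (divide by 100).
Σp_P3ᵢ² = 0.12² + 0.10² + 0.65² + 0.13² = 0.0144 + 0.0100 + 0.4225 + 0.0169 = 0.4638
B_P3 = 1 / 0.4638 = 2.1561
Σp_P2ᵢ² = 0.21² + 0.26² + 0.28² + 0.25² = 0.0441 + 0.0676 + 0.0784 + 0.0625 = 0.2526
B_P2 = 1 / 0.2526 = 3.9588
Σp_P4ᵢ² = 0.43² + 0.40² + 0.02² + 0.15² = 0.1849 + 0.1600 + 0.0004 + 0.0225 = 0.3678
B_P4 = 1 / 0.3678 = 2.7189
Highest B → broadest niche (most generalist): population P2 (B = 3.96).

population P2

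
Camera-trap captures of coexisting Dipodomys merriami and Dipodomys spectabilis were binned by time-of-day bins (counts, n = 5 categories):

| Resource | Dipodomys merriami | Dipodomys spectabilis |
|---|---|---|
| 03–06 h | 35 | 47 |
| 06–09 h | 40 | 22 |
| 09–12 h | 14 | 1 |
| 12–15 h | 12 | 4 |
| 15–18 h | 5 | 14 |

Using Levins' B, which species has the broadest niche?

Dipodomys merriami

Proportions for Dipodomys merriami (n=106): 35/106=0.3302, 40/106=0.3774, 14/106=0.1321, 12/106=0.1132, 5/106=0.0472
Proportions for Dipodomys spectabilis (n=88): 47/88=0.5341, 22/88=0.2500, 1/88=0.0114, 4/88=0.0455, 14/88=0.1591
Σp_merrᵢ² = 0.3302² + 0.3774² + 0.1321² + 0.1132² + 0.0472² = 0.109032 + 0.142431 + 0.017450 + 0.012814 + 0.002228 = 0.283955
B_merr = 1 / 0.283955 = 3.5217
Σp_specᵢ² = 0.5341² + 0.2500² + 0.0114² + 0.0455² + 0.1591² = 0.285263 + 0.062500 + 0.000130 + 0.002070 + 0.025313 = 0.375276
B_spec = 1 / 0.375276 = 2.6647
Highest B → broadest niche (most generalist): Dipodomys merriami (B = 3.52).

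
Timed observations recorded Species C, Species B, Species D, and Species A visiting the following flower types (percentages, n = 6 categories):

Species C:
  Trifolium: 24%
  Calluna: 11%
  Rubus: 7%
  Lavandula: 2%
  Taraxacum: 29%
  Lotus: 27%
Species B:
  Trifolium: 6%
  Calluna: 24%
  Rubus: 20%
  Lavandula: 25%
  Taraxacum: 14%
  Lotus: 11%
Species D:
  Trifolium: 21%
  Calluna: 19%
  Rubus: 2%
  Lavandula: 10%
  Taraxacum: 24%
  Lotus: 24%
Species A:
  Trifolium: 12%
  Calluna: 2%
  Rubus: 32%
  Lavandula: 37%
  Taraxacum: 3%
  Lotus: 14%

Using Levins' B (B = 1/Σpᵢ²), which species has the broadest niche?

Species B

Convert percentages to proportions (divide by 100).
Σp_Cᵢ² = 0.24² + 0.11² + 0.07² + 0.02² + 0.29² + 0.27² = 0.0576 + 0.0121 + 0.0049 + 0.0004 + 0.0841 + 0.0729 = 0.2320
B_C = 1 / 0.2320 = 4.3103
Σp_Bᵢ² = 0.06² + 0.24² + 0.20² + 0.25² + 0.14² + 0.11² = 0.0036 + 0.0576 + 0.0400 + 0.0625 + 0.0196 + 0.0121 = 0.1954
B_B = 1 / 0.1954 = 5.1177
Σp_Dᵢ² = 0.21² + 0.19² + 0.02² + 0.10² + 0.24² + 0.24² = 0.0441 + 0.0361 + 0.0004 + 0.0100 + 0.0576 + 0.0576 = 0.2058
B_D = 1 / 0.2058 = 4.8591
Σp_Aᵢ² = 0.12² + 0.02² + 0.32² + 0.37² + 0.03² + 0.14² = 0.0144 + 0.0004 + 0.1024 + 0.1369 + 0.0009 + 0.0196 = 0.2746
B_A = 1 / 0.2746 = 3.6417
Highest B → broadest niche (most generalist): Species B (B = 5.12).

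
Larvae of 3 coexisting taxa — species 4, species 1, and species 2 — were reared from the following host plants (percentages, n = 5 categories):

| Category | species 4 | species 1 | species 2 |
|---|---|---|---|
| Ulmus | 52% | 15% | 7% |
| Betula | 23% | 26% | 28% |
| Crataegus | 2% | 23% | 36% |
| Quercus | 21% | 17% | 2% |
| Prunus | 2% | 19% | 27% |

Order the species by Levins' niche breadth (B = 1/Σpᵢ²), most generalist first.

Convert percentages to proportions (divide by 100).
Σp_4ᵢ² = 0.52² + 0.23² + 0.02² + 0.21² + 0.02² = 0.2704 + 0.0529 + 0.0004 + 0.0441 + 0.0004 = 0.3682
B_4 = 1 / 0.3682 = 2.7159
Σp_1ᵢ² = 0.15² + 0.26² + 0.23² + 0.17² + 0.19² = 0.0225 + 0.0676 + 0.0529 + 0.0289 + 0.0361 = 0.2080
B_1 = 1 / 0.2080 = 4.8077
Σp_2ᵢ² = 0.07² + 0.28² + 0.36² + 0.02² + 0.27² = 0.0049 + 0.0784 + 0.1296 + 0.0004 + 0.0729 = 0.2862
B_2 = 1 / 0.2862 = 3.4941
Ranking by B (broadest → narrowest): species 1 (4.81) > species 2 (3.49) > species 4 (2.72)

species 1 > species 2 > species 4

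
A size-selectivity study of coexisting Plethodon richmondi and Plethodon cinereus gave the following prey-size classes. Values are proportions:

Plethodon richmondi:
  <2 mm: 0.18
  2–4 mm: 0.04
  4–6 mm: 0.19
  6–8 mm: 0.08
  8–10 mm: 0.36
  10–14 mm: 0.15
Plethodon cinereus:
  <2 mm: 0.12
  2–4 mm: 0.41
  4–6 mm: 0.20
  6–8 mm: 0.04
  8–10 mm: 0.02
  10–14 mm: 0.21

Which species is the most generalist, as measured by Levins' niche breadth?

Plethodon richmondi

Σp_richᵢ² = 0.18² + 0.04² + 0.19² + 0.08² + 0.36² + 0.15² = 0.0324 + 0.0016 + 0.0361 + 0.0064 + 0.1296 + 0.0225 = 0.2286
B_rich = 1 / 0.2286 = 4.3745
Σp_cineᵢ² = 0.12² + 0.41² + 0.20² + 0.04² + 0.02² + 0.21² = 0.0144 + 0.1681 + 0.0400 + 0.0016 + 0.0004 + 0.0441 = 0.2686
B_cine = 1 / 0.2686 = 3.7230
Highest B → broadest niche (most generalist): Plethodon richmondi (B = 4.37).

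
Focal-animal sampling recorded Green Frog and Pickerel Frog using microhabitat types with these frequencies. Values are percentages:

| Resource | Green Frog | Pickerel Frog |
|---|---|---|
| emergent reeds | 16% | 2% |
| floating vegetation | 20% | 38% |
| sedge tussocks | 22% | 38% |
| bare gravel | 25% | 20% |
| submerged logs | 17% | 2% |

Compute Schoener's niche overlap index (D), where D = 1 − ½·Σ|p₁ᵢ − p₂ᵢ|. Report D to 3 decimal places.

0.660

Convert percentages to proportions (divide by 100).
Σ|p₁ᵢ − p₂ᵢ| = 0.14 + 0.18 + 0.16 + 0.05 + 0.15 = 0.68
D = 1 − ½ × 0.68 = 1 − 0.340 = 0.66000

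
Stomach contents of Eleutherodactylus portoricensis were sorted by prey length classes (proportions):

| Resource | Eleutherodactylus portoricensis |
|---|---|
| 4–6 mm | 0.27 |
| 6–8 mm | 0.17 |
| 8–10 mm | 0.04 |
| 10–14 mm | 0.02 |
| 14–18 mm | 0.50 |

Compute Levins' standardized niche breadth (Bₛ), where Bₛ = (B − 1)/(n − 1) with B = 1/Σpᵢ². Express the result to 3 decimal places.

0.457

Σpᵢ² = 0.27² + 0.17² + 0.04² + 0.02² + 0.50² = 0.0729 + 0.0289 + 0.0016 + 0.0004 + 0.2500 = 0.3538
B = 1 / 0.3538 = 2.82646
Bₛ = (B − 1)/(n − 1) = (2.82646 − 1)/(5 − 1) = 1.82646/4 = 0.45662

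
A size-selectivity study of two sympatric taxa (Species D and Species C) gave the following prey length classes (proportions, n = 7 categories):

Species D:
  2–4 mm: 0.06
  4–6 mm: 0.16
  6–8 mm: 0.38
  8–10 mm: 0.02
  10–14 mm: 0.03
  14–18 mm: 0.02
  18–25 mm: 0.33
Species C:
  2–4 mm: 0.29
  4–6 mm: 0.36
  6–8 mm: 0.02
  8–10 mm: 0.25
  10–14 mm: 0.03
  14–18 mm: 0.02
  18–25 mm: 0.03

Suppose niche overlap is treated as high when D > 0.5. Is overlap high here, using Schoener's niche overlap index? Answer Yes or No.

No

Σ|p₁ᵢ − p₂ᵢ| = 0.23 + 0.20 + 0.36 + 0.23 + 0.00 + 0.00 + 0.30 = 1.32
D = 1 − ½ × 1.32 = 1 − 0.660 = 0.3400
D = 0.3400 < 0.5 → No.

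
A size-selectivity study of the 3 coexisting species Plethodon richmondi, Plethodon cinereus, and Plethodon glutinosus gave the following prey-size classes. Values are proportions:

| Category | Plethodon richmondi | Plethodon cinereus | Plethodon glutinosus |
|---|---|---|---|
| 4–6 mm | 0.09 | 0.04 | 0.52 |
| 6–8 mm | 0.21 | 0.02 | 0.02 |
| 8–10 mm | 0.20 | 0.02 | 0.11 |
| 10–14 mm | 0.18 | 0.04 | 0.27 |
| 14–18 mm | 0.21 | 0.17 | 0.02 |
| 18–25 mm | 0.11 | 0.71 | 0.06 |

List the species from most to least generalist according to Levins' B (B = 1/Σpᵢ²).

Plethodon richmondi > Plethodon glutinosus > Plethodon cinereus

Σp_richᵢ² = 0.09² + 0.21² + 0.20² + 0.18² + 0.21² + 0.11² = 0.0081 + 0.0441 + 0.0400 + 0.0324 + 0.0441 + 0.0121 = 0.1808
B_rich = 1 / 0.1808 = 5.5310
Σp_cineᵢ² = 0.04² + 0.02² + 0.02² + 0.04² + 0.17² + 0.71² = 0.0016 + 0.0004 + 0.0004 + 0.0016 + 0.0289 + 0.5041 = 0.5370
B_cine = 1 / 0.5370 = 1.8622
Σp_glutᵢ² = 0.52² + 0.02² + 0.11² + 0.27² + 0.02² + 0.06² = 0.2704 + 0.0004 + 0.0121 + 0.0729 + 0.0004 + 0.0036 = 0.3598
B_glut = 1 / 0.3598 = 2.7793
Ranking by B (broadest → narrowest): Plethodon richmondi (5.53) > Plethodon glutinosus (2.78) > Plethodon cinereus (1.86)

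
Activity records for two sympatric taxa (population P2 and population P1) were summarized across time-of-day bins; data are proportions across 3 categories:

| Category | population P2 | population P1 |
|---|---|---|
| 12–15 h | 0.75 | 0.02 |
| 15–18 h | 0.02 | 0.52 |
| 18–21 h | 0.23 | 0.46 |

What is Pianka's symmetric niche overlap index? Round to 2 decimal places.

0.24

Σ p₁ᵢp₂ᵢ = 0.0150 + 0.0104 + 0.1058 = 0.1312
Σp_1ᵢ² = 0.75² + 0.02² + 0.23² = 0.5625 + 0.0004 + 0.0529 = 0.6158
Σp_2ᵢ² = 0.02² + 0.52² + 0.46² = 0.0004 + 0.2704 + 0.2116 = 0.4824
O = 0.1312 / √(0.6158 × 0.4824) = 0.1312 / 0.54503 = 0.2407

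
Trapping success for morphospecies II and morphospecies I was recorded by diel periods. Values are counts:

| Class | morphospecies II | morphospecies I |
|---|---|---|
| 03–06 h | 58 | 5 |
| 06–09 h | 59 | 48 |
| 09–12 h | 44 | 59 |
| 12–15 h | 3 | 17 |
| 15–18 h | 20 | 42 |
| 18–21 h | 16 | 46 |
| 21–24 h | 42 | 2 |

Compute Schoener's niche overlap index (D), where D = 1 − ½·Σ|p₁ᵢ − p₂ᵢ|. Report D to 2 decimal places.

0.59

Proportions for morphospecies II (n=242): 58/242=0.2397, 59/242=0.2438, 44/242=0.1818, 3/242=0.0124, 20/242=0.0826, 16/242=0.0661, 42/242=0.1736
Proportions for morphospecies I (n=219): 5/219=0.0228, 48/219=0.2192, 59/219=0.2694, 17/219=0.0776, 42/219=0.1918, 46/219=0.2100, 2/219=0.0091
Σ|p₁ᵢ − p₂ᵢ| = 0.2169 + 0.0246 + 0.0876 + 0.0652 + 0.1092 + 0.1439 + 0.1645 = 0.8119
D = 1 − ½ × 0.8119 = 1 − 0.40595 = 0.59405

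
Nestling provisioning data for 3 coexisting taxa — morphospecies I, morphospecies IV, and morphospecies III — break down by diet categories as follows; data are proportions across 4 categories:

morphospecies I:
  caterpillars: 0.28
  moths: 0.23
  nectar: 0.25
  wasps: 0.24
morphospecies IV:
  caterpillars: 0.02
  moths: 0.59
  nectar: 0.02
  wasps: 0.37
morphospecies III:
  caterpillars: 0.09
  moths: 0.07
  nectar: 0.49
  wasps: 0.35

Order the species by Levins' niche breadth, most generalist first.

Σp_Iᵢ² = 0.28² + 0.23² + 0.25² + 0.24² = 0.0784 + 0.0529 + 0.0625 + 0.0576 = 0.2514
B_I = 1 / 0.2514 = 3.9777
Σp_IVᵢ² = 0.02² + 0.59² + 0.02² + 0.37² = 0.0004 + 0.3481 + 0.0004 + 0.1369 = 0.4858
B_IV = 1 / 0.4858 = 2.0585
Σp_IIIᵢ² = 0.09² + 0.07² + 0.49² + 0.35² = 0.0081 + 0.0049 + 0.2401 + 0.1225 = 0.3756
B_III = 1 / 0.3756 = 2.6624
Ranking by B (broadest → narrowest): morphospecies I (3.98) > morphospecies III (2.66) > morphospecies IV (2.06)

morphospecies I > morphospecies III > morphospecies IV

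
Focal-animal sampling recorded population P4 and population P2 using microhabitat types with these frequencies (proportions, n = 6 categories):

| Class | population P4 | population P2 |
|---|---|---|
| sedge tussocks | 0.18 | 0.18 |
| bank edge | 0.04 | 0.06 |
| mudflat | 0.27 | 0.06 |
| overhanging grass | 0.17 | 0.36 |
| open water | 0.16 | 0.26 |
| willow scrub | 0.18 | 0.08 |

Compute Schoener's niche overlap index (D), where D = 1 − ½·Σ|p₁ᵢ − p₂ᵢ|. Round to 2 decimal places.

0.69

Σ|p₁ᵢ − p₂ᵢ| = 0.00 + 0.02 + 0.21 + 0.19 + 0.10 + 0.10 = 0.62
D = 1 − ½ × 0.62 = 1 − 0.310 = 0.6900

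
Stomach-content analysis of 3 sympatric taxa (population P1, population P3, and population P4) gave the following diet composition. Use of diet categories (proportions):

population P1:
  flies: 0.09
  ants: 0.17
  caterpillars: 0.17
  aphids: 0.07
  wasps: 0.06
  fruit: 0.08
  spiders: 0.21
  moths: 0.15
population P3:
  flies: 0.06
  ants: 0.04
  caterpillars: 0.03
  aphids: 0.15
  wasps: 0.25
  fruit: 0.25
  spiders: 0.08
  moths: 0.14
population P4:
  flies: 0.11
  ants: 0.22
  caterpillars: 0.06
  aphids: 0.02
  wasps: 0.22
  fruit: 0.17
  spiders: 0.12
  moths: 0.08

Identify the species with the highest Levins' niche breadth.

population P1

Σp_P1ᵢ² = 0.09² + 0.17² + 0.17² + 0.07² + 0.06² + 0.08² + 0.21² + 0.15² = 0.0081 + 0.0289 + 0.0289 + 0.0049 + 0.0036 + 0.0064 + 0.0441 + 0.0225 = 0.1474
B_P1 = 1 / 0.1474 = 6.7843
Σp_P3ᵢ² = 0.06² + 0.04² + 0.03² + 0.15² + 0.25² + 0.25² + 0.08² + 0.14² = 0.0036 + 0.0016 + 0.0009 + 0.0225 + 0.0625 + 0.0625 + 0.0064 + 0.0196 = 0.1796
B_P3 = 1 / 0.1796 = 5.5679
Σp_P4ᵢ² = 0.11² + 0.22² + 0.06² + 0.02² + 0.22² + 0.17² + 0.12² + 0.08² = 0.0121 + 0.0484 + 0.0036 + 0.0004 + 0.0484 + 0.0289 + 0.0144 + 0.0064 = 0.1626
B_P4 = 1 / 0.1626 = 6.1501
Highest B → broadest niche (most generalist): population P1 (B = 6.78).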